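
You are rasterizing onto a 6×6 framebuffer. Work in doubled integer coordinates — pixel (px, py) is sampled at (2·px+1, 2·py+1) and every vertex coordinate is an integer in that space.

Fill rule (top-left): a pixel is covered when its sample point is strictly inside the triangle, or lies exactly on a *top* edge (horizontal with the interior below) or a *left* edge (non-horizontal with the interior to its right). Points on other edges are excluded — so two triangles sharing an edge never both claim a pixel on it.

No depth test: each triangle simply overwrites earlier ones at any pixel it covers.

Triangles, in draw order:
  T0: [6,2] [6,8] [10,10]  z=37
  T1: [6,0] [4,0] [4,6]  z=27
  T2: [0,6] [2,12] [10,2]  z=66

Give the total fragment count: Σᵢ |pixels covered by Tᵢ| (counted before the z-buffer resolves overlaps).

T0:
  2·area = 24  (B↔C swapped to make it positive)
  edge (6, 2)→(10, 10): d=(4,8) right/bottom  bias=-1
  edge (10, 10)→(6, 8): d=(-4,-2) top-left  bias=+0
  edge (6, 8)→(6, 2): d=(0,-6) top-left  bias=+0
    (3,2)@(7, 5): e=[4,14,6] → █
    (4,2)@(9, 5): e=[-12,18,18] → ·
    (3,3)@(7, 7): e=[12,6,6] → █
    (4,3)@(9, 7): e=[-4,10,18] → ·
    (3,4)@(7, 9): e=[20,-2,6] → ·
    (4,4)@(9, 9): e=[4,2,18] → █
    (5,4)@(11, 9): e=[-12,6,30] → ·
    (4,5)@(9, 11): e=[12,-6,18] → ·
  covered (3 px):
    · · · · · ·
    · · · · · ·
    · · · █ · ·
    · · · █ · ·
    · · · · █ ·
    · · · · · ·
T1:
  2·area = 12  (B↔C swapped to make it positive)
  edge (6, 0)→(4, 6): d=(-2,6) right/bottom  bias=-1
  edge (4, 6)→(4, 0): d=(0,-6) top-left  bias=+0
  edge (4, 0)→(6, 0): d=(2,0) top-left  bias=+0
    (2,0)@(5, 1): e=[4,6,2] → █
    (3,0)@(7, 1): e=[-8,18,2] → ·
    (2,1)@(5, 3): e=[0,6,6] → ·  [on edge]
    (1,4)@(3, 9): e=[0,-6,18] → ·  [on edge]
  covered (1 px):
    · · █ · · ·
    · · · · · ·
    · · · · · ·
    · · · · · ·
    · · · · · ·
    · · · · · ·
T2:
  2·area = 68  (B↔C swapped to make it positive)
  edge (0, 6)→(10, 2): d=(10,-4) top-left  bias=+0
  edge (10, 2)→(2, 12): d=(-8,10) right/bottom  bias=-1
  edge (2, 12)→(0, 6): d=(-2,-6) top-left  bias=+0
    (4,1)@(9, 3): e=[6,2,60] → █
    (5,1)@(11, 3): e=[14,-18,72] → ·
    (1,2)@(3, 5): e=[2,46,20] → █
    (2,2)@(5, 5): e=[10,26,32] → █
    (3,2)@(7, 5): e=[18,6,44] → █
    (4,2)@(9, 5): e=[26,-14,56] → ·
    (0,3)@(1, 7): e=[14,50,4] → █
    (3,3)@(7, 7): e=[38,-10,40] → ·
    (0,4)@(1, 9): e=[34,34,0] → █  [on edge]
    (2,4)@(5, 9): e=[50,-6,24] → ·
    (0,5)@(1, 11): e=[54,18,-4] → ·
    (1,5)@(3, 11): e=[62,-2,8] → ·
  covered (9 px):
    · · · · · ·
    · · · · █ ·
    · █ █ █ · ·
    █ █ █ · · ·
    █ █ · · · ·
    · · · · · ·

Answer: 13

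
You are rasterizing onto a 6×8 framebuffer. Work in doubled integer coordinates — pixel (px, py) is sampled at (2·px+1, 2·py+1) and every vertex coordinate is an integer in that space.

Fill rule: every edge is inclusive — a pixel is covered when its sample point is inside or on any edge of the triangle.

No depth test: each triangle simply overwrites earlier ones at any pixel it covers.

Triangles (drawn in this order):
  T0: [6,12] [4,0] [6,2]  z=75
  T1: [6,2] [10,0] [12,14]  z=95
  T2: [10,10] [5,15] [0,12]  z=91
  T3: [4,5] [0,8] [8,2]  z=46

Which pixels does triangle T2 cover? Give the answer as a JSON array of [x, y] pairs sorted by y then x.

T0:
  2·area = 20
  edge (6, 12)→(4, 0): d=(-2,-12) inclusive
  edge (4, 0)→(6, 2): d=(2,2) inclusive
  edge (6, 2)→(6, 12): d=(0,10) inclusive
    (2,0)@(5, 1): e=[10,0,10] → █  [on edge]
    (3,0)@(7, 1): e=[34,-4,-10] → ·
    (2,1)@(5, 3): e=[6,4,10] → █
    (3,1)@(7, 3): e=[30,0,-10] → ·  [on edge]
    (2,2)@(5, 5): e=[2,8,10] → █
    (3,2)@(7, 5): e=[26,4,-10] → ·
    (4,2)@(9, 5): e=[50,0,-30] → ·  [on edge]
    (2,3)@(5, 7): e=[-2,12,10] → ·
    (5,3)@(11, 7): e=[70,0,-50] → ·  [on edge]
  covered (3 px):
    · · █ · · ·
    · · █ · · ·
    · · █ · · ·
    · · · · · ·
    · · · · · ·
    · · · · · ·
    · · · · · ·
    · · · · · ·
T1:
  2·area = 60
  edge (6, 2)→(10, 0): d=(4,-2) inclusive
  edge (10, 0)→(12, 14): d=(2,14) inclusive
  edge (12, 14)→(6, 2): d=(-6,-12) inclusive
    (4,0)@(9, 1): e=[2,16,42] → █
    (5,0)@(11, 1): e=[6,-12,66] → ·
    (3,1)@(7, 3): e=[6,48,6] → █
    (5,1)@(11, 3): e=[14,-8,54] → ·
    (3,2)@(7, 5): e=[14,52,-6] → ·
    (4,2)@(9, 5): e=[18,24,18] → █
    (5,2)@(11, 5): e=[22,-4,42] → ·
    (4,3)@(9, 7): e=[26,28,6] → █
    (5,3)@(11, 7): e=[30,0,30] → █  [on edge]
    (4,4)@(9, 9): e=[34,32,-6] → ·
    (5,4)@(11, 9): e=[38,4,18] → █
    (5,5)@(11, 11): e=[46,8,6] → █
  covered (8 px):
    · · · · █ ·
    · · · █ █ ·
    · · · · █ ·
    · · · · █ █
    · · · · · █
    · · · · · █
    · · · · · ·
    · · · · · ·
T2:
  2·area = 40
  edge (10, 10)→(5, 15): d=(-5,5) inclusive
  edge (5, 15)→(0, 12): d=(-5,-3) inclusive
  edge (0, 12)→(10, 10): d=(10,-2) inclusive
    (5,4)@(11, 9): e=[0,48,-8] → ·  [on edge]
    (2,5)@(5, 11): e=[20,20,0] → █  [on edge]
    (3,5)@(7, 11): e=[10,26,4] → █
    (4,5)@(9, 11): e=[0,32,8] → █  [on edge]
    (5,5)@(11, 11): e=[-10,38,12] → ·
    (1,6)@(3, 13): e=[20,4,16] → █
    (3,6)@(7, 13): e=[0,16,24] → █  [on edge]
    (4,6)@(9, 13): e=[-10,22,28] → ·
    (1,7)@(3, 15): e=[10,-6,36] → ·
    (2,7)@(5, 15): e=[0,0,40] → █  [on edge]
    (3,7)@(7, 15): e=[-10,6,44] → ·
  covered (7 px):
    · · · · · ·
    · · · · · ·
    · · · · · ·
    · · · · · ·
    · · · · · ·
    · · █ █ █ ·
    · █ █ █ · ·
    · · █ · · ·
T3:
  degenerate (2·area = 0) — covers nothing

Answer: [[2,5],[3,5],[4,5],[1,6],[2,6],[3,6],[2,7]]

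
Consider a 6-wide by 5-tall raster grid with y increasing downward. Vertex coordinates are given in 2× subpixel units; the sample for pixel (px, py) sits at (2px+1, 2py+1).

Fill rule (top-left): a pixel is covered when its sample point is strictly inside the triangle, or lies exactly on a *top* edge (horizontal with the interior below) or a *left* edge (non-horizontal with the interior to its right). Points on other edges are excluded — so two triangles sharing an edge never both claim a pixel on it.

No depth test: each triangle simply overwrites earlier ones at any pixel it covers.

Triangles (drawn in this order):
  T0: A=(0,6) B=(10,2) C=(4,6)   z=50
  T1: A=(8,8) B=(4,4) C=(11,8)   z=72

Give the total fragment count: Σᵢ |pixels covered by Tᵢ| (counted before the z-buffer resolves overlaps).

T0:
  2·area = 16
  edge (0, 6)→(10, 2): d=(10,-4) top-left  bias=+0
  edge (10, 2)→(4, 6): d=(-6,4) right/bottom  bias=-1
  edge (4, 6)→(0, 6): d=(-4,0) right/bottom  bias=-1
    (1,2)@(3, 5): e=[2,10,4] → X
    (2,2)@(5, 5): e=[10,2,4] → X
    (3,2)@(7, 5): e=[18,-6,4] → .
    (1,3)@(3, 7): e=[22,-2,-4] → .
    (2,3)@(5, 7): e=[30,-10,-4] → .
  covered (2 px):
    . . . . . .
    . . . . . .
    . X X . . .
    . . . . . .
    . . . . . .
T1:
  2·area = 12
  edge (8, 8)→(4, 4): d=(-4,-4) top-left  bias=+0
  edge (4, 4)→(11, 8): d=(7,4) right/bottom  bias=-1
  edge (11, 8)→(8, 8): d=(-3,0) right/bottom  bias=-1
    (0,0)@(1, 1): e=[0,-9,21] → .  [on edge]
    (1,1)@(3, 3): e=[0,-3,15] → .  [on edge]
    (2,2)@(5, 5): e=[0,3,9] → X  [on edge]
    (3,2)@(7, 5): e=[8,-5,9] → .
    (2,3)@(5, 7): e=[-8,17,3] → .
    (3,3)@(7, 7): e=[0,9,3] → X  [on edge]
    (4,3)@(9, 7): e=[8,1,3] → X
    (5,3)@(11, 7): e=[16,-7,3] → .
    (3,4)@(7, 9): e=[-8,23,-3] → .
    (4,4)@(9, 9): e=[0,15,-3] → .  [on edge]
  covered (3 px):
    . . . . . .
    . . . . . .
    . . X . . .
    . . . X X .
    . . . . . .

Answer: 5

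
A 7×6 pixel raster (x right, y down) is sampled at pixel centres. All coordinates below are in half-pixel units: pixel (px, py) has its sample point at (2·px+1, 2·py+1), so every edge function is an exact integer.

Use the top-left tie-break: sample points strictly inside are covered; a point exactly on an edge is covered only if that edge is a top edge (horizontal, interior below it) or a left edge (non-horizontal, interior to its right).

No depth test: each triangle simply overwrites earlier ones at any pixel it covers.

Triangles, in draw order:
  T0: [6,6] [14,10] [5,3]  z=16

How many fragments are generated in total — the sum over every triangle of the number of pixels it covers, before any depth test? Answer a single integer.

T0:
  2·area = 20  (B↔C swapped to make it positive)
  edge (6, 6)→(5, 3): d=(-1,-3) top-left  bias=+0
  edge (5, 3)→(14, 10): d=(9,7) right/bottom  bias=-1
  edge (14, 10)→(6, 6): d=(-8,-4) top-left  bias=+0
    (2,1)@(5, 3): e=[0,0,20] → ·  [on edge]
    (3,2)@(7, 5): e=[4,4,12] → █
    (4,2)@(9, 5): e=[10,-10,20] → ·
    (3,3)@(7, 7): e=[2,22,-4] → ·
    (4,3)@(9, 7): e=[8,8,4] → █
    (5,3)@(11, 7): e=[14,-6,12] → ·
    (3,4)@(7, 9): e=[0,40,-20] → ·  [on edge]
    (4,4)@(9, 9): e=[6,26,-12] → ·
  covered (2 px):
    · · · · · · ·
    · · · · · · ·
    · · · █ · · ·
    · · · · █ · ·
    · · · · · · ·
    · · · · · · ·

Answer: 2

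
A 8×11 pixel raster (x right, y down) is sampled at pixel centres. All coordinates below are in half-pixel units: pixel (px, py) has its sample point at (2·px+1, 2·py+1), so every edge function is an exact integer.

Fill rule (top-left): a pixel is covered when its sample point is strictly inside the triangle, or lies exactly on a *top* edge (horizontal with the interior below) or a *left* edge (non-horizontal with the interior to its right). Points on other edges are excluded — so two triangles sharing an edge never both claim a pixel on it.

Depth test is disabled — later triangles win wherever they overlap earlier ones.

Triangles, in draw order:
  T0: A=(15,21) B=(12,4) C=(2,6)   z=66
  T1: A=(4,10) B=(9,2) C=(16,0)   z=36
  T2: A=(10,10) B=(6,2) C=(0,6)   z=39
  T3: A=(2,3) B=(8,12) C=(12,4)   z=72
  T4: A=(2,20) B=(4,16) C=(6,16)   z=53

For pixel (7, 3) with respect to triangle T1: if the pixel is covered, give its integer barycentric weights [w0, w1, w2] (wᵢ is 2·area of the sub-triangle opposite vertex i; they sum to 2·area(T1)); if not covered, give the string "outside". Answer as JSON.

T0:
  2·area = 176  (B↔C swapped to make it positive)
  edge (15, 21)→(2, 6): d=(-13,-15) top-left  bias=+0
  edge (2, 6)→(12, 4): d=(10,-2) top-left  bias=+0
  edge (12, 4)→(15, 21): d=(3,17) right/bottom  bias=-1
    (3,2)@(7, 5): e=[88,0,88] → X  [on edge]
    (4,2)@(9, 5): e=[118,4,54] → X
    (5,2)@(11, 5): e=[148,8,20] → X
    (6,2)@(13, 5): e=[178,12,-14] → .
    (1,3)@(3, 7): e=[2,12,162] → X
    (2,3)@(5, 7): e=[32,16,128] → X
    (6,3)@(13, 7): e=[152,32,-8] → .
    (1,4)@(3, 9): e=[-24,32,168] → .
    (2,4)@(5, 9): e=[6,36,134] → X
    (6,4)@(13, 9): e=[126,52,-2] → .
    (2,5)@(5, 11): e=[-20,56,140] → .
    (3,5)@(7, 11): e=[10,60,106] → X
    (7,10)@(15, 21): e=[0,176,0] → .  [on edge]
  covered (22 px):
    . . . . . . . .
    . . . . . . . .
    . . . X X X . .
    . X X X X X . .
    . . X X X X . .
    . . . X X X X .
    . . . . X X X .
    . . . . . X X .
    . . . . . . X .
    . . . . . . . .
    . . . . . . . .
T1:
  2·area = 46
  edge (4, 10)→(9, 2): d=(5,-8) top-left  bias=+0
  edge (9, 2)→(16, 0): d=(7,-2) top-left  bias=+0
  edge (16, 0)→(4, 10): d=(-12,10) right/bottom  bias=-1
    (6,0)@(13, 1): e=[27,1,18] → X
    (7,0)@(15, 1): e=[43,5,-2] → .
    (4,1)@(9, 3): e=[5,7,34] → X
    (5,1)@(11, 3): e=[21,11,14] → X
    (6,1)@(13, 3): e=[37,15,-6] → .
    (4,2)@(9, 5): e=[15,21,10] → X
    (5,2)@(11, 5): e=[31,25,-10] → .
    (3,3)@(7, 7): e=[9,31,6] → X
    (4,3)@(9, 7): e=[25,35,-14] → .
    (2,4)@(5, 9): e=[3,41,2] → X
    (3,4)@(7, 9): e=[19,45,-18] → .
    (2,5)@(5, 11): e=[13,55,-22] → .
  covered (6 px):
    . . . . . . X .
    . . . . X X . .
    . . . . X . . .
    . . . X . . . .
    . . X . . . . .
    . . . . . . . .
    . . . . . . . .
    . . . . . . . .
    . . . . . . . .
    . . . . . . . .
    . . . . . . . .
T2:
  2·area = 64  (B↔C swapped to make it positive)
  edge (10, 10)→(0, 6): d=(-10,-4) top-left  bias=+0
  edge (0, 6)→(6, 2): d=(6,-4) top-left  bias=+0
  edge (6, 2)→(10, 10): d=(4,8) right/bottom  bias=-1
    (2,1)@(5, 3): e=[50,2,12] → X
    (3,1)@(7, 3): e=[58,10,-4] → .
    (1,2)@(3, 5): e=[22,6,36] → X
    (3,2)@(7, 5): e=[38,22,4] → X
    (4,2)@(9, 5): e=[46,30,-12] → .
    (1,3)@(3, 7): e=[2,18,44] → X
    (4,3)@(9, 7): e=[26,42,-4] → .
    (1,4)@(3, 9): e=[-18,30,52] → .
    (2,4)@(5, 9): e=[-10,38,36] → .
    (3,4)@(7, 9): e=[-2,46,20] → .
    (4,4)@(9, 9): e=[6,54,4] → X
    (5,4)@(11, 9): e=[14,62,-12] → .
  covered (8 px):
    . . . . . . . .
    . . X . . . . .
    . X X X . . . .
    . X X X . . . .
    . . . . X . . .
    . . . . . . . .
    . . . . . . . .
    . . . . . . . .
    . . . . . . . .
    . . . . . . . .
    . . . . . . . .
T3:
  2·area = 84  (B↔C swapped to make it positive)
  edge (2, 3)→(12, 4): d=(10,1) right/bottom  bias=-1
  edge (12, 4)→(8, 12): d=(-4,8) right/bottom  bias=-1
  edge (8, 12)→(2, 3): d=(-6,-9) top-left  bias=+0
    (2,2)@(5, 5): e=[17,52,15] → X
    (3,2)@(7, 5): e=[15,36,33] → X
    (4,2)@(9, 5): e=[13,20,51] → X
    (5,2)@(11, 5): e=[11,4,69] → X
    (6,2)@(13, 5): e=[9,-12,87] → .
    (2,3)@(5, 7): e=[37,44,3] → X
    (5,3)@(11, 7): e=[31,-4,57] → .
    (2,4)@(5, 9): e=[57,36,-9] → .
    (3,4)@(7, 9): e=[55,20,9] → X
    (5,4)@(11, 9): e=[51,-12,45] → .
    (3,5)@(7, 11): e=[75,12,-3] → .
    (4,5)@(9, 11): e=[73,-4,15] → .
  covered (9 px):
    . . . . . . . .
    . . . . . . . .
    . . X X X X . .
    . . X X X . . .
    . . . X X . . .
    . . . . . . . .
    . . . . . . . .
    . . . . . . . .
    . . . . . . . .
    . . . . . . . .
    . . . . . . . .
T4:
  2·area = 8
  edge (2, 20)→(4, 16): d=(2,-4) top-left  bias=+0
  edge (4, 16)→(6, 16): d=(2,0) top-left  bias=+0
  edge (6, 16)→(2, 20): d=(-4,4) right/bottom  bias=-1
    (7,3)@(15, 7): e=[26,-18,0] → .  [on edge]
    (6,4)@(13, 9): e=[22,-14,0] → .  [on edge]
    (5,5)@(11, 11): e=[18,-10,0] → .  [on edge]
    (4,6)@(9, 13): e=[14,-6,0] → .  [on edge]
    (3,7)@(7, 15): e=[10,-2,0] → .  [on edge]
    (2,8)@(5, 17): e=[6,2,0] → .  [on edge]
    (1,9)@(3, 19): e=[2,6,0] → .  [on edge]
    (0,10)@(1, 21): e=[-2,10,0] → .  [on edge]
  covered (0 px):
    . . . . . . . .
    . . . . . . . .
    . . . . . . . .
    . . . . . . . .
    . . . . . . . .
    . . . . . . . .
    . . . . . . . .
    . . . . . . . .
    . . . . . . . .
    . . . . . . . .
    . . . . . . . .

Result: "outside"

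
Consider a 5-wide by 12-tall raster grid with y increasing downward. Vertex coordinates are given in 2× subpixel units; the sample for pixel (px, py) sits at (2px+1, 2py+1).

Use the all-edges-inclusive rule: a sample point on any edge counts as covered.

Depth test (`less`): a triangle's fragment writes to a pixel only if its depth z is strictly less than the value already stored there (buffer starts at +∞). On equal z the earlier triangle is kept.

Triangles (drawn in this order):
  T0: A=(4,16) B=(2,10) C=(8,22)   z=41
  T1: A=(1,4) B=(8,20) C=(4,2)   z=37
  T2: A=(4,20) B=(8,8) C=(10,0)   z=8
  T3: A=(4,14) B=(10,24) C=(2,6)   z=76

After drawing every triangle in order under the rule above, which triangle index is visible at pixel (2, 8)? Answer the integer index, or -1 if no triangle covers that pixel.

T0:
  2·area = 12
  edge (4, 16)→(2, 10): d=(-2,-6) inclusive
  edge (2, 10)→(8, 22): d=(6,12) inclusive
  edge (8, 22)→(4, 16): d=(-4,-6) inclusive
    (0,3)@(1, 7): e=[0,-6,18] → .  [on edge]
    (1,6)@(3, 13): e=[0,6,6] → X  [on edge]
    (2,6)@(5, 13): e=[12,-18,18] → .
    (1,7)@(3, 15): e=[-4,18,-2] → .
    (2,8)@(5, 17): e=[4,6,2] → X
    (3,8)@(7, 17): e=[16,-18,14] → .
    (2,9)@(5, 19): e=[0,18,-6] → .  [on edge]
  covered (2 px):
    . . . . .
    . . . . .
    . . . . .
    . . . . .
    . . . . .
    . . . . .
    . X . . .
    . . . . .
    . . X . .
    . . . . .
    . . . . .
    . . . . .
T1:
  2·area = 62  (B↔C swapped to make it positive)
  edge (1, 4)→(4, 2): d=(3,-2) inclusive
  edge (4, 2)→(8, 20): d=(4,18) inclusive
  edge (8, 20)→(1, 4): d=(-7,-16) inclusive
    (1,1)@(3, 3): e=[1,22,39] → X
    (2,1)@(5, 3): e=[5,-14,71] → .
    (1,2)@(3, 5): e=[7,30,25] → X
    (2,2)@(5, 5): e=[11,-6,57] → .
    (1,3)@(3, 7): e=[13,38,11] → X
    (2,3)@(5, 7): e=[17,2,43] → X
    (3,3)@(7, 7): e=[21,-34,75] → .
    (1,4)@(3, 9): e=[19,46,-3] → .
    (2,4)@(5, 9): e=[23,10,29] → X
    (3,4)@(7, 9): e=[27,-26,61] → .
    (2,5)@(5, 11): e=[29,18,15] → X
    (3,5)@(7, 11): e=[33,-18,47] → .
  covered (8 px):
    . . . . .
    . X . . .
    . X . . .
    . X X . .
    . . X . .
    . . X . .
    . . X . .
    . . . . .
    . . . X .
    . . . . .
    . . . . .
    . . . . .
T2:
  2·area = 8  (B↔C swapped to make it positive)
  edge (4, 20)→(10, 0): d=(6,-20) inclusive
  edge (10, 0)→(8, 8): d=(-2,8) inclusive
  edge (8, 8)→(4, 20): d=(-4,12) inclusive
    (4,2)@(9, 5): e=[10,-2,0] → .  [on edge]
    (3,5)@(7, 11): e=[6,2,0] → X  [on edge]
    (4,5)@(9, 11): e=[46,-14,-24] → .
    (3,6)@(7, 13): e=[18,-2,-8] → .
    (2,8)@(5, 17): e=[2,6,0] → X  [on edge]
    (3,8)@(7, 17): e=[42,-10,-24] → .
    (2,9)@(5, 19): e=[14,2,-8] → .
    (1,11)@(3, 23): e=[-2,10,0] → .  [on edge]
  covered (2 px):
    . . . . .
    . . . . .
    . . . . .
    . . . . .
    . . . . .
    . . . X .
    . . . . .
    . . . . .
    . . X . .
    . . . . .
    . . . . .
    . . . . .
T3:
  2·area = 28  (B↔C swapped to make it positive)
  edge (4, 14)→(2, 6): d=(-2,-8) inclusive
  edge (2, 6)→(10, 24): d=(8,18) inclusive
  edge (10, 24)→(4, 14): d=(-6,-10) inclusive
    (0,4)@(1, 9): e=[-14,42,0] → .  [on edge]
    (1,4)@(3, 9): e=[2,6,20] → X
    (2,4)@(5, 9): e=[18,-30,40] → .
    (1,5)@(3, 11): e=[-2,22,8] → .
    (2,6)@(5, 13): e=[10,2,16] → X
    (3,6)@(7, 13): e=[26,-34,36] → .
    (2,7)@(5, 15): e=[6,18,4] → X
    (3,7)@(7, 15): e=[22,-18,24] → .
    (2,8)@(5, 17): e=[2,34,-8] → .
    (3,9)@(7, 19): e=[14,14,0] → X  [on edge]
    (4,9)@(9, 19): e=[30,-22,20] → .
    (3,10)@(7, 21): e=[10,30,-12] → .
  covered (4 px):
    . . . . .
    . . . . .
    . . . . .
    . . . . .
    . X . . .
    . . . . .
    . . X . .
    . . X . .
    . . . . .
    . . . X .
    . . . . .
    . . . . .

Z-buffer (winner per pixel, '.' = empty):
  . . . . .
  . 1 . . .
  . 1 . . .
  . 1 1 . .
  . 3 1 . .
  . . 1 2 .
  . 0 1 . .
  . . 3 . .
  . . 2 1 .
  . . . 3 .
  . . . . .
  . . . . .

Final: 2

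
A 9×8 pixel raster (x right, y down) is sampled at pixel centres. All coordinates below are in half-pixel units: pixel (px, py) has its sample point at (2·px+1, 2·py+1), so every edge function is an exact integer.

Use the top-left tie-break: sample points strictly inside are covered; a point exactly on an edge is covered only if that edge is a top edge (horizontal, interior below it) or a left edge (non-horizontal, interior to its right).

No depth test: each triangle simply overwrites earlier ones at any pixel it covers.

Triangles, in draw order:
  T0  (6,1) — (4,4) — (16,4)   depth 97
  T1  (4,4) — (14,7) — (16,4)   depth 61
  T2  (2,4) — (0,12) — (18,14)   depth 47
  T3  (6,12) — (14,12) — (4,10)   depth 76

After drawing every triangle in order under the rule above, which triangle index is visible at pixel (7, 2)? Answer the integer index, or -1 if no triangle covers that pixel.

T0:
  2·area = 36  (B↔C swapped to make it positive)
  edge (6, 1)→(16, 4): d=(10,3) right/bottom  bias=-1
  edge (16, 4)→(4, 4): d=(-12,0) right/bottom  bias=-1
  edge (4, 4)→(6, 1): d=(2,-3) top-left  bias=+0
    (2,1)@(5, 3): e=[23,12,1] → X
    (3,1)@(7, 3): e=[17,12,7] → X
    (4,1)@(9, 3): e=[11,12,13] → X
    (5,1)@(11, 3): e=[5,12,19] → X
    (6,1)@(13, 3): e=[-1,12,25] → .
    (2,2)@(5, 5): e=[43,-12,5] → .
    (3,2)@(7, 5): e=[37,-12,11] → .
    (4,2)@(9, 5): e=[31,-12,17] → .
    (5,2)@(11, 5): e=[25,-12,23] → .
  covered (4 px):
    . . . . . . . . .
    . . X X X X . . .
    . . . . . . . . .
    . . . . . . . . .
    . . . . . . . . .
    . . . . . . . . .
    . . . . . . . . .
    . . . . . . . . .
T1:
  2·area = 36  (B↔C swapped to make it positive)
  edge (4, 4)→(16, 4): d=(12,0) top-left  bias=+0
  edge (16, 4)→(14, 7): d=(-2,3) right/bottom  bias=-1
  edge (14, 7)→(4, 4): d=(-10,-3) top-left  bias=+0
    (4,2)@(9, 5): e=[12,19,5] → X
    (5,2)@(11, 5): e=[12,13,11] → X
    (6,2)@(13, 5): e=[12,7,17] → X
    (7,2)@(15, 5): e=[12,1,23] → X
    (8,2)@(17, 5): e=[12,-5,29] → .
    (4,3)@(9, 7): e=[36,15,-15] → .
    (5,3)@(11, 7): e=[36,9,-9] → .
    (6,3)@(13, 7): e=[36,3,-3] → .
    (7,3)@(15, 7): e=[36,-3,3] → .
  covered (4 px):
    . . . . . . . . .
    . . . . . . . . .
    . . . . X X X X .
    . . . . . . . . .
    . . . . . . . . .
    . . . . . . . . .
    . . . . . . . . .
    . . . . . . . . .
T2:
  2·area = 148  (B↔C swapped to make it positive)
  edge (2, 4)→(18, 14): d=(16,10) right/bottom  bias=-1
  edge (18, 14)→(0, 12): d=(-18,-2) top-left  bias=+0
  edge (0, 12)→(2, 4): d=(2,-8) top-left  bias=+0
    (1,2)@(3, 5): e=[6,132,10] → X
    (2,2)@(5, 5): e=[-14,136,26] → .
    (1,3)@(3, 7): e=[38,96,14] → X
    (2,3)@(5, 7): e=[18,100,30] → X
    (3,3)@(7, 7): e=[-2,104,46] → .
    (0,4)@(1, 9): e=[90,56,2] → X
    (3,4)@(7, 9): e=[30,68,50] → X
    (4,4)@(9, 9): e=[10,72,66] → X
    (5,4)@(11, 9): e=[-10,76,82] → .
    (0,5)@(1, 11): e=[122,20,6] → X
    (5,5)@(11, 11): e=[22,40,86] → X
    (6,5)@(13, 11): e=[2,44,102] → X
    (4,6)@(9, 13): e=[74,0,74] → X  [on edge]
  covered (19 px):
    . . . . . . . . .
    . . . . . . . . .
    . X . . . . . . .
    . X X . . . . . .
    X X X X X . . . .
    X X X X X X X . .
    . . . . X X X X .
    . . . . . . . . .
T3:
  2·area = 16  (B↔C swapped to make it positive)
  edge (6, 12)→(4, 10): d=(-2,-2) top-left  bias=+0
  edge (4, 10)→(14, 12): d=(10,2) right/bottom  bias=-1
  edge (14, 12)→(6, 12): d=(-8,0) right/bottom  bias=-1
    (0,3)@(1, 7): e=[0,-24,40] → .  [on edge]
    (1,4)@(3, 9): e=[0,-8,24] → .  [on edge]
    (2,5)@(5, 11): e=[0,8,8] → X  [on edge]
    (3,5)@(7, 11): e=[4,4,8] → X
    (4,5)@(9, 11): e=[8,0,8] → .  [on edge]
    (2,6)@(5, 13): e=[-4,28,-8] → .
    (3,6)@(7, 13): e=[0,24,-8] → .  [on edge]
    (4,7)@(9, 15): e=[0,40,-24] → .  [on edge]
  covered (2 px):
    . . . . . . . . .
    . . . . . . . . .
    . . . . . . . . .
    . . . . . . . . .
    . . . . . . . . .
    . . X X . . . . .
    . . . . . . . . .
    . . . . . . . . .

Z-buffer (winner per pixel, '.' = empty):
  . . . . . . . . .
  . . 0 0 0 0 . . .
  . 2 . . 1 1 1 1 .
  . 2 2 . . . . . .
  2 2 2 2 2 . . . .
  2 2 3 3 2 2 2 . .
  . . . . 2 2 2 2 .
  . . . . . . . . .

Result: 1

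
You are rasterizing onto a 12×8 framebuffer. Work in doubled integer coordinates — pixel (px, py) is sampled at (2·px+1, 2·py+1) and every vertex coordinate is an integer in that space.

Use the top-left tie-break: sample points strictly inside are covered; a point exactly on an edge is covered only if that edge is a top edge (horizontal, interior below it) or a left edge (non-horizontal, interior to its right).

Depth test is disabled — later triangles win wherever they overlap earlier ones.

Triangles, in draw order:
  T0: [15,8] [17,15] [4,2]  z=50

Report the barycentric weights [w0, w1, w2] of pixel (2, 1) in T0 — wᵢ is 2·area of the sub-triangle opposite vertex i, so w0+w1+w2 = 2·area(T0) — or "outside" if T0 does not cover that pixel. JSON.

T0:
  2·area = 65
  edge (15, 8)→(17, 15): d=(2,7) right/bottom  bias=-1
  edge (17, 15)→(4, 2): d=(-13,-13) top-left  bias=+0
  edge (4, 2)→(15, 8): d=(11,6) right/bottom  bias=-1
    (1,0)@(3, 1): e=[70,0,-5] → .  [on edge]
    (6,0)@(13, 1): e=[0,130,-65] → .  [on edge]
    (2,1)@(5, 3): e=[60,0,5] → X  [on edge]
    (3,1)@(7, 3): e=[46,26,-7] → .
    (2,2)@(5, 5): e=[64,-26,27] → .
    (3,2)@(7, 5): e=[50,0,15] → X  [on edge]
    (4,2)@(9, 5): e=[36,26,3] → X
    (5,2)@(11, 5): e=[22,52,-9] → .
    (3,3)@(7, 7): e=[54,-26,37] → .
    (4,3)@(9, 7): e=[40,0,25] → X  [on edge]
    (5,3)@(11, 7): e=[26,26,13] → X
    (6,3)@(13, 7): e=[12,52,1] → X
    (5,4)@(11, 9): e=[30,0,35] → X  [on edge]
    (6,5)@(13, 11): e=[20,0,45] → X  [on edge]
    (7,6)@(15, 13): e=[10,0,55] → X  [on edge]
    (8,7)@(17, 15): e=[0,0,65] → .  [on edge]
  covered (12 px):
    . . . . . . . . . . . .
    . . X . . . . . . . . .
    . . . X X . . . . . . .
    . . . . X X X . . . . .
    . . . . . X X X . . . .
    . . . . . . X X . . . .
    . . . . . . . X . . . .
    . . . . . . . . . . . .

Answer: [0,5,60]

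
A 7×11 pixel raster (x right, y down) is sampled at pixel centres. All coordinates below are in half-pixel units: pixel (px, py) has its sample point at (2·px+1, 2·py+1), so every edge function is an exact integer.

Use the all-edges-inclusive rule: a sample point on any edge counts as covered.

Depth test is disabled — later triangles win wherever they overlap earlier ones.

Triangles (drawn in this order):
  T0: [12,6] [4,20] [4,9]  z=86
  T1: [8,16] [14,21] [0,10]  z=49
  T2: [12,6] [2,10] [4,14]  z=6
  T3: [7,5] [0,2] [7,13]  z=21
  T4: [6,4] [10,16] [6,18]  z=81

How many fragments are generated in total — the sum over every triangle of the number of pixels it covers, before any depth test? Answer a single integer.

T0:
  2·area = 88
  edge (12, 6)→(4, 20): d=(-8,14) inclusive
  edge (4, 20)→(4, 9): d=(0,-11) inclusive
  edge (4, 9)→(12, 6): d=(8,-3) inclusive
    (5,3)@(11, 7): e=[6,77,5] → X
    (6,3)@(13, 7): e=[-22,99,11] → .
    (2,4)@(5, 9): e=[74,11,3] → X
    (3,4)@(7, 9): e=[46,33,9] → X
    (4,4)@(9, 9): e=[18,55,15] → X
    (5,4)@(11, 9): e=[-10,77,21] → .
    (2,5)@(5, 11): e=[58,11,19] → X
    (5,5)@(11, 11): e=[-26,77,37] → .
    (2,6)@(5, 13): e=[42,11,35] → X
    (4,6)@(9, 13): e=[-14,55,47] → .
    (2,7)@(5, 15): e=[26,11,51] → X
    (3,7)@(7, 15): e=[-2,33,57] → .
  covered (11 px):
    . . . . . . .
    . . . . . . .
    . . . . . . .
    . . . . . X .
    . . X X X . .
    . . X X X . .
    . . X X . . .
    . . X . . . .
    . . X . . . .
    . . . . . . .
    . . . . . . .
T1:
  2·area = 4
  edge (8, 16)→(14, 21): d=(6,5) inclusive
  edge (14, 21)→(0, 10): d=(-14,-11) inclusive
  edge (0, 10)→(8, 16): d=(8,6) inclusive
    (4,8)@(9, 17): e=[1,1,2] → X
    (5,8)@(11, 17): e=[-9,23,-10] → .
    (4,9)@(9, 19): e=[13,-27,18] → .
  covered (1 px):
    . . . . . . .
    . . . . . . .
    . . . . . . .
    . . . . . . .
    . . . . . . .
    . . . . . . .
    . . . . . . .
    . . . . . . .
    . . . . X . .
    . . . . . . .
    . . . . . . .
T2:
  2·area = 48  (B↔C swapped to make it positive)
  edge (12, 6)→(4, 14): d=(-8,8) inclusive
  edge (4, 14)→(2, 10): d=(-2,-4) inclusive
  edge (2, 10)→(12, 6): d=(10,-4) inclusive
    (6,2)@(13, 5): e=[0,54,-6] → .  [on edge]
    (5,3)@(11, 7): e=[0,42,6] → X  [on edge]
    (6,3)@(13, 7): e=[-16,50,14] → .
    (2,4)@(5, 9): e=[32,14,2] → X
    (3,4)@(7, 9): e=[16,22,10] → X
    (4,4)@(9, 9): e=[0,30,18] → X  [on edge]
    (5,4)@(11, 9): e=[-16,38,26] → .
    (1,5)@(3, 11): e=[32,2,14] → X
    (3,5)@(7, 11): e=[0,18,30] → X  [on edge]
    (4,5)@(9, 11): e=[-16,26,38] → .
    (1,6)@(3, 13): e=[16,-2,34] → .
    (2,6)@(5, 13): e=[0,6,42] → X  [on edge]
    (1,7)@(3, 15): e=[0,-6,54] → .  [on edge]
    (0,8)@(1, 17): e=[0,-18,66] → .  [on edge]
  covered (8 px):
    . . . . . . .
    . . . . . . .
    . . . . . . .
    . . . . . X .
    . . X X X . .
    . X X X . . .
    . . X . . . .
    . . . . . . .
    . . . . . . .
    . . . . . . .
    . . . . . . .
T3:
  2·area = 56  (B↔C swapped to make it positive)
  edge (7, 5)→(7, 13): d=(0,8) inclusive
  edge (7, 13)→(0, 2): d=(-7,-11) inclusive
  edge (0, 2)→(7, 5): d=(7,3) inclusive
    (3,0)@(7, 1): e=[0,84,-28] → .  [on edge]
    (0,1)@(1, 3): e=[48,4,4] → X
    (1,1)@(3, 3): e=[32,26,-2] → .
    (3,1)@(7, 3): e=[0,70,-14] → .  [on edge]
    (0,2)@(1, 5): e=[48,-10,18] → .
    (1,2)@(3, 5): e=[32,12,12] → X
    (2,2)@(5, 5): e=[16,34,6] → X
    (3,2)@(7, 5): e=[0,56,0] → X  [on edge]
    (4,2)@(9, 5): e=[-16,78,-6] → .
    (1,3)@(3, 7): e=[32,-2,26] → .
    (2,3)@(5, 7): e=[16,20,20] → X
    (3,3)@(7, 7): e=[0,42,14] → X  [on edge]
    (3,4)@(7, 9): e=[0,28,28] → X  [on edge]
    (3,5)@(7, 11): e=[0,14,42] → X  [on edge]
    (3,6)@(7, 13): e=[0,0,56] → X  [on edge]
    (3,7)@(7, 15): e=[0,-14,70] → .  [on edge]
    (3,8)@(7, 17): e=[0,-28,84] → .  [on edge]
    (3,9)@(7, 19): e=[0,-42,98] → .  [on edge]
    (3,10)@(7, 21): e=[0,-56,112] → .  [on edge]
  covered (10 px):
    . . . . . . .
    X . . . . . .
    . X X X . . .
    . . X X . . .
    . . X X . . .
    . . . X . . .
    . . . X . . .
    . . . . . . .
    . . . . . . .
    . . . . . . .
    . . . . . . .
T4:
  2·area = 56
  edge (6, 4)→(10, 16): d=(4,12) inclusive
  edge (10, 16)→(6, 18): d=(-4,2) inclusive
  edge (6, 18)→(6, 4): d=(0,-14) inclusive
    (2,0)@(5, 1): e=[0,70,-14] → .  [on edge]
    (3,3)@(7, 7): e=[0,42,14] → X  [on edge]
    (4,3)@(9, 7): e=[-24,38,42] → .
    (3,4)@(7, 9): e=[8,34,14] → X
    (4,4)@(9, 9): e=[-16,30,42] → .
    (3,5)@(7, 11): e=[16,26,14] → X
    (4,5)@(9, 11): e=[-8,22,42] → .
    (3,6)@(7, 13): e=[24,18,14] → X
    (4,6)@(9, 13): e=[0,14,42] → X  [on edge]
    (5,6)@(11, 13): e=[-24,10,70] → .
    (3,7)@(7, 15): e=[32,10,14] → X
    (5,7)@(11, 15): e=[-16,2,70] → .
    (5,9)@(11, 19): e=[0,-14,70] → .  [on edge]
  covered (8 px):
    . . . . . . .
    . . . . . . .
    . . . . . . .
    . . . X . . .
    . . . X . . .
    . . . X . . .
    . . . X X . .
    . . . X X . .
    . . . X . . .
    . . . . . . .
    . . . . . . .

Final: 38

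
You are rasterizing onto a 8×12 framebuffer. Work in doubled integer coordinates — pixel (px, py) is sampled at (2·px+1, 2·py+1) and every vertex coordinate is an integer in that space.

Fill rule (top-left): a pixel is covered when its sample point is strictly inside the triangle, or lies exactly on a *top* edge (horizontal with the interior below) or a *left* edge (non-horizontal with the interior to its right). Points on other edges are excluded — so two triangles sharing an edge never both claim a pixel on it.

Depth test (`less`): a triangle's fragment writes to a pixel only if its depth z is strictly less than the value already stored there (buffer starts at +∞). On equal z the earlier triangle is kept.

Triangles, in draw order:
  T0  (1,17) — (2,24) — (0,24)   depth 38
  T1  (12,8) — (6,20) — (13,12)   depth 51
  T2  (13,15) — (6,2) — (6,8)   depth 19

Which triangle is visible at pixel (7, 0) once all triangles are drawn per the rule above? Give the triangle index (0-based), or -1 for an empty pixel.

T0:
  2·area = 14
  edge (1, 17)→(2, 24): d=(1,7) right/bottom  bias=-1
  edge (2, 24)→(0, 24): d=(-2,0) right/bottom  bias=-1
  edge (0, 24)→(1, 17): d=(1,-7) top-left  bias=+0
    (1,1)@(3, 3): e=[-28,42,0] → ·  [on edge]
    (0,8)@(1, 17): e=[0,14,0] → ·  [on edge]
    (0,9)@(1, 19): e=[2,10,2] → #
    (1,9)@(3, 19): e=[-12,10,16] → ·
    (0,10)@(1, 21): e=[4,6,4] → #
    (1,10)@(3, 21): e=[-10,6,18] → ·
    (0,11)@(1, 23): e=[6,2,6] → #
    (1,11)@(3, 23): e=[-8,2,20] → ·
  covered (3 px):
    · · · · · · · ·
    · · · · · · · ·
    · · · · · · · ·
    · · · · · · · ·
    · · · · · · · ·
    · · · · · · · ·
    · · · · · · · ·
    · · · · · · · ·
    · · · · · · · ·
    # · · · · · · ·
    # · · · · · · ·
    # · · · · · · ·
T1:
  2·area = 36  (B↔C swapped to make it positive)
  edge (12, 8)→(13, 12): d=(1,4) right/bottom  bias=-1
  edge (13, 12)→(6, 20): d=(-7,8) right/bottom  bias=-1
  edge (6, 20)→(12, 8): d=(6,-12) top-left  bias=+0
    (5,5)@(11, 11): e=[7,23,6] → #
    (6,5)@(13, 11): e=[-1,7,30] → ·
    (5,6)@(11, 13): e=[9,9,18] → #
    (6,6)@(13, 13): e=[1,-7,42] → ·
    (4,7)@(9, 15): e=[19,11,6] → #
    (5,7)@(11, 15): e=[11,-5,30] → ·
    (4,8)@(9, 17): e=[21,-3,18] → ·
  covered (3 px):
    · · · · · · · ·
    · · · · · · · ·
    · · · · · · · ·
    · · · · · · · ·
    · · · · · · · ·
    · · · · · # · ·
    · · · · · # · ·
    · · · · # · · ·
    · · · · · · · ·
    · · · · · · · ·
    · · · · · · · ·
    · · · · · · · ·
T2:
  2·area = 42  (B↔C swapped to make it positive)
  edge (13, 15)→(6, 8): d=(-7,-7) top-left  bias=+0
  edge (6, 8)→(6, 2): d=(0,-6) top-left  bias=+0
  edge (6, 2)→(13, 15): d=(7,13) right/bottom  bias=-1
    (0,1)@(1, 3): e=[0,-30,72] → ·  [on edge]
    (1,2)@(3, 5): e=[0,-18,60] → ·  [on edge]
    (3,2)@(7, 5): e=[28,6,8] → #
    (4,2)@(9, 5): e=[42,18,-18] → ·
    (2,3)@(5, 7): e=[0,-6,48] → ·  [on edge]
    (3,3)@(7, 7): e=[14,6,22] → #
    (4,3)@(9, 7): e=[28,18,-4] → ·
    (3,4)@(7, 9): e=[0,6,36] → #  [on edge]
    (4,4)@(9, 9): e=[14,18,10] → #
    (5,4)@(11, 9): e=[28,30,-16] → ·
    (3,5)@(7, 11): e=[-14,6,50] → ·
    (4,5)@(9, 11): e=[0,18,24] → #  [on edge]
    (5,6)@(11, 13): e=[0,30,12] → #  [on edge]
    (6,7)@(13, 15): e=[0,42,0] → ·  [on edge]
    (7,8)@(15, 17): e=[0,54,-12] → ·  [on edge]
  covered (6 px):
    · · · · · · · ·
    · · · · · · · ·
    · · · # · · · ·
    · · · # · · · ·
    · · · # # · · ·
    · · · · # · · ·
    · · · · · # · ·
    · · · · · · · ·
    · · · · · · · ·
    · · · · · · · ·
    · · · · · · · ·
    · · · · · · · ·

Z-buffer (winner per pixel, '.' = empty):
  . . . . . . . .
  . . . . . . . .
  . . . 2 . . . .
  . . . 2 . . . .
  . . . 2 2 . . .
  . . . . 2 1 . .
  . . . . . 2 . .
  . . . . 1 . . .
  . . . . . . . .
  0 . . . . . . .
  0 . . . . . . .
  0 . . . . . . .

Answer: -1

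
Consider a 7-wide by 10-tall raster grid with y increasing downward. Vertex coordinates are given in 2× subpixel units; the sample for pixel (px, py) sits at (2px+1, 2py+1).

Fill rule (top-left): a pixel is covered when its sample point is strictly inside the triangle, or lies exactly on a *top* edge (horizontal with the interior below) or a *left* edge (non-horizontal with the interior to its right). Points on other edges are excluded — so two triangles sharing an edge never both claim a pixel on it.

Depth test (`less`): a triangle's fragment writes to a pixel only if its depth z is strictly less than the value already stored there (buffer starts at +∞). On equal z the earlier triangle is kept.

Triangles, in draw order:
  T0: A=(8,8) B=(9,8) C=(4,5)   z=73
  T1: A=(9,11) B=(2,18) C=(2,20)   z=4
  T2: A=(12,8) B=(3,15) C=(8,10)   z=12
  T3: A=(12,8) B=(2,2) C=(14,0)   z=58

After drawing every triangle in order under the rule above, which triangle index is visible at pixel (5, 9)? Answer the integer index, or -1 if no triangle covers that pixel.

T0:
  2·area = 3  (B↔C swapped to make it positive)
  edge (8, 8)→(4, 5): d=(-4,-3) top-left  bias=+0
  edge (4, 5)→(9, 8): d=(5,3) right/bottom  bias=-1
  edge (9, 8)→(8, 8): d=(-1,0) right/bottom  bias=-1
    (3,3)@(7, 7): e=[1,1,1] → X
    (4,3)@(9, 7): e=[7,-5,1] → .
    (3,4)@(7, 9): e=[-7,11,-1] → .
  covered (1 px):
    . . . . . . .
    . . . . . . .
    . . . . . . .
    . . . X . . .
    . . . . . . .
    . . . . . . .
    . . . . . . .
    . . . . . . .
    . . . . . . .
    . . . . . . .
T1:
  2·area = 14  (B↔C swapped to make it positive)
  edge (9, 11)→(2, 20): d=(-7,9) right/bottom  bias=-1
  edge (2, 20)→(2, 18): d=(0,-2) top-left  bias=+0
  edge (2, 18)→(9, 11): d=(7,-7) top-left  bias=+0
    (6,3)@(13, 7): e=[-8,22,0] → .  [on edge]
    (5,4)@(11, 9): e=[-4,18,0] → .  [on edge]
    (4,5)@(9, 11): e=[0,14,0] → .  [on edge]
    (3,6)@(7, 13): e=[4,10,0] → X  [on edge]
    (4,6)@(9, 13): e=[-14,14,14] → .
    (2,7)@(5, 15): e=[8,6,0] → X  [on edge]
    (3,7)@(7, 15): e=[-10,10,14] → .
    (1,8)@(3, 17): e=[12,2,0] → X  [on edge]
    (2,8)@(5, 17): e=[-6,6,14] → .
    (0,9)@(1, 19): e=[16,-2,0] → .  [on edge]
    (1,9)@(3, 19): e=[-2,2,14] → .
  covered (3 px):
    . . . . . . .
    . . . . . . .
    . . . . . . .
    . . . . . . .
    . . . . . . .
    . . . . . . .
    . . . X . . .
    . . X . . . .
    . X . . . . .
    . . . . . . .
T2:
  2·area = 10
  edge (12, 8)→(3, 15): d=(-9,7) right/bottom  bias=-1
  edge (3, 15)→(8, 10): d=(5,-5) top-left  bias=+0
  edge (8, 10)→(12, 8): d=(4,-2) top-left  bias=+0
    (6,2)@(13, 5): e=[20,0,-10] → .  [on edge]
    (5,3)@(11, 7): e=[16,0,-6] → .  [on edge]
    (4,4)@(9, 9): e=[12,0,-2] → .  [on edge]
    (3,5)@(7, 11): e=[8,0,2] → X  [on edge]
    (4,5)@(9, 11): e=[-6,10,6] → .
    (2,6)@(5, 13): e=[4,0,6] → X  [on edge]
    (3,6)@(7, 13): e=[-10,10,10] → .
    (1,7)@(3, 15): e=[0,0,10] → .  [on edge]
    (2,7)@(5, 15): e=[-14,10,14] → .
    (0,8)@(1, 17): e=[-4,0,14] → .  [on edge]
  covered (2 px):
    . . . . . . .
    . . . . . . .
    . . . . . . .
    . . . . . . .
    . . . . . . .
    . . . X . . .
    . . X . . . .
    . . . . . . .
    . . . . . . .
    . . . . . . .
T3:
  2·area = 92
  edge (12, 8)→(2, 2): d=(-10,-6) top-left  bias=+0
  edge (2, 2)→(14, 0): d=(12,-2) top-left  bias=+0
  edge (14, 0)→(12, 8): d=(-2,8) right/bottom  bias=-1
    (4,0)@(9, 1): e=[52,2,38] → X
    (5,0)@(11, 1): e=[64,6,22] → X
    (6,0)@(13, 1): e=[76,10,6] → X
    (2,1)@(5, 3): e=[8,18,66] → X
    (3,1)@(7, 3): e=[20,22,50] → X
    (2,2)@(5, 5): e=[-12,42,62] → .
    (3,2)@(7, 5): e=[0,46,46] → X  [on edge]
    (6,2)@(13, 5): e=[36,58,-2] → .
    (3,3)@(7, 7): e=[-20,70,42] → .
    (4,3)@(9, 7): e=[-8,74,26] → .
    (5,3)@(11, 7): e=[4,78,10] → X
    (6,3)@(13, 7): e=[16,82,-6] → .
  covered (12 px):
    . . . . X X X
    . . X X X X X
    . . . X X X .
    . . . . . X .
    . . . . . . .
    . . . . . . .
    . . . . . . .
    . . . . . . .
    . . . . . . .
    . . . . . . .

Z-buffer (winner per pixel, '.' = empty):
  . . . . 3 3 3
  . . 3 3 3 3 3
  . . . 3 3 3 .
  . . . 0 . 3 .
  . . . . . . .
  . . . 2 . . .
  . . 2 1 . . .
  . . 1 . . . .
  . 1 . . . . .
  . . . . . . .

Final: -1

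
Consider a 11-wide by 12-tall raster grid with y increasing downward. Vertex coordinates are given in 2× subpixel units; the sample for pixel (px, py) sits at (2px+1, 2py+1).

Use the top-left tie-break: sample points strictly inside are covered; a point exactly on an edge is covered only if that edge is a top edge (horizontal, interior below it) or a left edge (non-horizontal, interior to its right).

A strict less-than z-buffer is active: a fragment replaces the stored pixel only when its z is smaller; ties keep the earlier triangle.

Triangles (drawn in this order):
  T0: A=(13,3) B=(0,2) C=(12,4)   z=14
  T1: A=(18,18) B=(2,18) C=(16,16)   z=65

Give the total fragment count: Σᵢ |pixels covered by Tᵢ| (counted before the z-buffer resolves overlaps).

T0:
  2·area = 14  (B↔C swapped to make it positive)
  edge (13, 3)→(12, 4): d=(-1,1) right/bottom  bias=-1
  edge (12, 4)→(0, 2): d=(-12,-2) top-left  bias=+0
  edge (0, 2)→(13, 3): d=(13,1) right/bottom  bias=-1
    (7,0)@(15, 1): e=[0,42,-28] → .  [on edge]
    (3,1)@(7, 3): e=[6,2,6] → X
    (4,1)@(9, 3): e=[4,6,4] → X
    (5,1)@(11, 3): e=[2,10,2] → X
    (6,1)@(13, 3): e=[0,14,0] → .  [on edge]
    (3,2)@(7, 5): e=[4,-22,32] → .
    (4,2)@(9, 5): e=[2,-18,30] → .
    (5,2)@(11, 5): e=[0,-14,28] → .  [on edge]
    (4,3)@(9, 7): e=[0,-42,56] → .  [on edge]
    (3,4)@(7, 9): e=[0,-70,84] → .  [on edge]
    (2,5)@(5, 11): e=[0,-98,112] → .  [on edge]
    (1,6)@(3, 13): e=[0,-126,140] → .  [on edge]
    (0,7)@(1, 15): e=[0,-154,168] → .  [on edge]
  covered (3 px):
    . . . . . . . . . . .
    . . . X X X . . . . .
    . . . . . . . . . . .
    . . . . . . . . . . .
    . . . . . . . . . . .
    . . . . . . . . . . .
    . . . . . . . . . . .
    . . . . . . . . . . .
    . . . . . . . . . . .
    . . . . . . . . . . .
    . . . . . . . . . . .
    . . . . . . . . . . .
T1:
  2·area = 32
  edge (18, 18)→(2, 18): d=(-16,0) right/bottom  bias=-1
  edge (2, 18)→(16, 16): d=(14,-2) top-left  bias=+0
  edge (16, 16)→(18, 18): d=(2,2) right/bottom  bias=-1
    (0,0)@(1, 1): e=[272,-240,0] → .  [on edge]
    (1,1)@(3, 3): e=[240,-208,0] → .  [on edge]
    (2,2)@(5, 5): e=[208,-176,0] → .  [on edge]
    (3,3)@(7, 7): e=[176,-144,0] → .  [on edge]
    (4,4)@(9, 9): e=[144,-112,0] → .  [on edge]
    (5,5)@(11, 11): e=[112,-80,0] → .  [on edge]
    (6,6)@(13, 13): e=[80,-48,0] → .  [on edge]
    (7,7)@(15, 15): e=[48,-16,0] → .  [on edge]
    (4,8)@(9, 17): e=[16,0,16] → X  [on edge]
    (5,8)@(11, 17): e=[16,4,12] → X
    (6,8)@(13, 17): e=[16,8,8] → X
    (7,8)@(15, 17): e=[16,12,4] → X
    (8,8)@(17, 17): e=[16,16,0] → .  [on edge]
    (9,9)@(19, 19): e=[-16,48,0] → .  [on edge]
    (10,10)@(21, 21): e=[-48,80,0] → .  [on edge]
  covered (4 px):
    . . . . . . . . . . .
    . . . . . . . . . . .
    . . . . . . . . . . .
    . . . . . . . . . . .
    . . . . . . . . . . .
    . . . . . . . . . . .
    . . . . . . . . . . .
    . . . . . . . . . . .
    . . . . X X X X . . .
    . . . . . . . . . . .
    . . . . . . . . . . .
    . . . . . . . . . . .

Answer: 7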